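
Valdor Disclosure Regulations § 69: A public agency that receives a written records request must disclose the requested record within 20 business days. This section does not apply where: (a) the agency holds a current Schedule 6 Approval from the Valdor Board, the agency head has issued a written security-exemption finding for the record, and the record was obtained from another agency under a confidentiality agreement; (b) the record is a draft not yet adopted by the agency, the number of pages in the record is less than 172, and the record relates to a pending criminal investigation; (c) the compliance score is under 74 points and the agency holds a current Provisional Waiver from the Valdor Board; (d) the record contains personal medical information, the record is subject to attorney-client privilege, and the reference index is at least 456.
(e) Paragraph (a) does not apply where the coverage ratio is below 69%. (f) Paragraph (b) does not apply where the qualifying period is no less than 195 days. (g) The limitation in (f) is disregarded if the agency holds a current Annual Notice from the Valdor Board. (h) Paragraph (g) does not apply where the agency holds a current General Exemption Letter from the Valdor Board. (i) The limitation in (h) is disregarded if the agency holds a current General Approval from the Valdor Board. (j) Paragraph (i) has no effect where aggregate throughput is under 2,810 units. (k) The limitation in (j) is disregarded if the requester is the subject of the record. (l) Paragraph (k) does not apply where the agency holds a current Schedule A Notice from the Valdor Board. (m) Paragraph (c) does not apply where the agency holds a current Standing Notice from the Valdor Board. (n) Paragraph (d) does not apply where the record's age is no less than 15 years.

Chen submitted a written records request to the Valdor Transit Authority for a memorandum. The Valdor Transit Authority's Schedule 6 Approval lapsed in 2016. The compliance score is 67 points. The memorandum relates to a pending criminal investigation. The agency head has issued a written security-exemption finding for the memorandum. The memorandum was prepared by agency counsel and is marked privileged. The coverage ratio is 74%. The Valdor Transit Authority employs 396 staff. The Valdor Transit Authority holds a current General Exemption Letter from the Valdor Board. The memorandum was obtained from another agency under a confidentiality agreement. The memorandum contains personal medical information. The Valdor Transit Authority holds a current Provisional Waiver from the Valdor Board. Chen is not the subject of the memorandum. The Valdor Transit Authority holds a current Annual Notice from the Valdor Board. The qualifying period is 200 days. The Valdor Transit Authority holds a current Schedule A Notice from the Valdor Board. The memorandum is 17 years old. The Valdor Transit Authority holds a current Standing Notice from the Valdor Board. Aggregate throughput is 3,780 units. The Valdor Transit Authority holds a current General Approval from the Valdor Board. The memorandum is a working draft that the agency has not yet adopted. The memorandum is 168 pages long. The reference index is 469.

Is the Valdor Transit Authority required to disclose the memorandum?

No — exception (b) applies; the Valdor Transit Authority is not required to disclose the memorandum.

Exception (a) does not apply: the Schedule 6 Approval is not current.
Exception (b)'s conditions are all satisfied: the memorandum is an unadopted draft; the number of pages in the record is 168, less than the 172 limit; the memorandum relates to a pending investigation. Under paragraphs (f)–(l): (f) is triggered (the qualifying period is 200 days, meeting the 195 days threshold), but is set aside by (g): (g) operates against (f): a current Annual Notice is held. (h) applies (a current General Exemption Letter is held), but is itself disapplied by (i): (i) is engaged — a current General Approval is held. (j), which would lift (i), does not operate here — aggregate throughput is 3,780 units, not under 2,810 units. (b) remains available.
All of (c)'s requirements are met (the compliance score is 67 points, under the 74 points limit; a current Provisional Waiver is held). But: (m) applies — a current Standing Notice is held. So (c) is unavailable.
Exception (d)'s conditions are all satisfied: the memorandum contains personal medical information; the memorandum is privileged; the reference index is 469, meeting the 456 threshold. But applying paragraph (n): (n) operates against (d): the record's age is 17 years, meeting the 15 years threshold. Exception (d) does not apply.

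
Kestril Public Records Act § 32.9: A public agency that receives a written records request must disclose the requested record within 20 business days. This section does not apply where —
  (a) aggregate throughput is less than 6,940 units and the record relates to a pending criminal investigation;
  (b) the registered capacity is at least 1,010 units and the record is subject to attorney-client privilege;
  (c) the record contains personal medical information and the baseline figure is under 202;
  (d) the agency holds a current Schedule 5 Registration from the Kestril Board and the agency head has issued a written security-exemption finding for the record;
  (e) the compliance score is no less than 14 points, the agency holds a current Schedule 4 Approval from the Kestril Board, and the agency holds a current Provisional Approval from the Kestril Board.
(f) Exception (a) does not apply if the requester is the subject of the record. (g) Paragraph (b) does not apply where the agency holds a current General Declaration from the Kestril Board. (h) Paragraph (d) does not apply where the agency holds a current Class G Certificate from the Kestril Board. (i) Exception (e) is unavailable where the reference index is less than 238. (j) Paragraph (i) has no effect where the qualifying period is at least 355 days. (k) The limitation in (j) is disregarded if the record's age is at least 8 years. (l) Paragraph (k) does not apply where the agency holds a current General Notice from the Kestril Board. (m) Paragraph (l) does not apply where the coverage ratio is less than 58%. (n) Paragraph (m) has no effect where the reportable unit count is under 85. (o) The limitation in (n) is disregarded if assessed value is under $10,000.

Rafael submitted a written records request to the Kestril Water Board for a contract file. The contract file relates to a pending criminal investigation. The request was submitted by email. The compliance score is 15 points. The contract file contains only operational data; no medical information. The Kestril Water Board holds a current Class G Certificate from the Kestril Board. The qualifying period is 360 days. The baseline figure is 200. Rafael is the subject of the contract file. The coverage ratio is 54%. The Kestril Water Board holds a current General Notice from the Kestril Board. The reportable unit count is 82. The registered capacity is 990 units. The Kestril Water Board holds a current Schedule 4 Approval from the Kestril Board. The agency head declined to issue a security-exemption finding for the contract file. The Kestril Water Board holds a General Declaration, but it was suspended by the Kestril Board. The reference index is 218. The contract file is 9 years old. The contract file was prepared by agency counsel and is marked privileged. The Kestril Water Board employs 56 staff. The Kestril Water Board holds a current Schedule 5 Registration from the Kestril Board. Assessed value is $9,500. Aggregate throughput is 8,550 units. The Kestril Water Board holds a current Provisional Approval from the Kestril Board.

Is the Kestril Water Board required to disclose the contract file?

Exception (a) does not apply: aggregate throughput is 8,550 units, not less than 6,940 units.
Exception (b) requires that the registered capacity is at least 1,010 units; but the registered capacity is 990 units, short of 1,010 units, so (b) is unavailable.
Exception (c) does not apply: the contract file contains only operational data.
Exception (d) requires that the agency head has issued a written security-exemption finding for the record; but the agency head declined to issue a security-exemption finding, so (d) is unavailable.
Exception (e): the compliance score is 15 points, meeting the 14 points threshold; a current Schedule 4 Approval is held; a current Provisional Approval is held — every condition holds. But: (i) is engaged — the reference index is 218, less than the 238 limit. (j) would limit (i) — the qualifying period is 360 days, meeting the 355 days threshold — but (k) sets (j) aside: (k) operates — the record's age is 9 years, meeting the 8 years threshold. (l) would limit (k) — a current General Notice is held — but (m) sets (l) aside: (m) operates — the coverage ratio is 54%, less than the 58% limit. (n) would limit (m) — the reportable unit count is 82, under the 85 limit — but (o) sets (n) aside: (o) operates against (n): assessed value is $9,500, under the $10,000 limit. So (e) is unavailable.
No exception is made out. the Kestril Water Board falls within the general rule.

Yes — the Kestril Water Board must disclose the contract file.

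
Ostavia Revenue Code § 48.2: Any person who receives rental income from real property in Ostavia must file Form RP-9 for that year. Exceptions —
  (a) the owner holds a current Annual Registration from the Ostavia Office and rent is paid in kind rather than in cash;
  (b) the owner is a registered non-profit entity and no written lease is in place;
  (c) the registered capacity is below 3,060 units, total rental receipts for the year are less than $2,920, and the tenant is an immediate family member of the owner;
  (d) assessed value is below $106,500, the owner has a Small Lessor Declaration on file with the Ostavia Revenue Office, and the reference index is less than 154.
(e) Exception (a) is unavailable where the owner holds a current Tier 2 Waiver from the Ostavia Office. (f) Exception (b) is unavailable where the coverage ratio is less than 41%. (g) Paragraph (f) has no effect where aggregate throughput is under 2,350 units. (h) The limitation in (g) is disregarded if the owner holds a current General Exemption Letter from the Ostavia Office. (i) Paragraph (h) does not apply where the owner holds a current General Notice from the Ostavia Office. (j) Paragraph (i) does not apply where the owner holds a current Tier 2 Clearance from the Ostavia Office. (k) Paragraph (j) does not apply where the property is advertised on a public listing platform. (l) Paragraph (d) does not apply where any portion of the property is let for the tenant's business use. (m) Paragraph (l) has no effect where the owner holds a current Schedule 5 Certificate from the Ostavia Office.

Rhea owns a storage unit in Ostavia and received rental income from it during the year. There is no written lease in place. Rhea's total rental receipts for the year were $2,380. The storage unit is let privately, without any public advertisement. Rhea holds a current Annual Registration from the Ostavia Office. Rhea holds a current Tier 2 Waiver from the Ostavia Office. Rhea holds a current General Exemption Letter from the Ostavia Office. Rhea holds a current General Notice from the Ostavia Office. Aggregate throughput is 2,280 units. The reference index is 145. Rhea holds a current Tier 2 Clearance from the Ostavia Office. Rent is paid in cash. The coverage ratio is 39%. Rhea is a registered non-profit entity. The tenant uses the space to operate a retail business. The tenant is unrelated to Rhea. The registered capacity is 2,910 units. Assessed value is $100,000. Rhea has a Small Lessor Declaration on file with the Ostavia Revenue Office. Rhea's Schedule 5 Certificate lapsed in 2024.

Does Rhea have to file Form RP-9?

Yes — Rhea must file Form RP-9.

Exception (a) does not apply: rent is paid in cash.
Exception (b)'s conditions are all satisfied: Rhea is a registered non-profit; there is no written lease. But applying paragraphs (f)–(k): (f) operates — the coverage ratio is 39%, less than the 41% limit. (g) would limit (f) — aggregate throughput is 2,280 units, under the 2,350 units limit — but (h) sets (g) aside: (h) operates against (g): a current General Exemption Letter is held. (i) would limit (h) — a current General Notice is held — but (j) sets (i) aside: (j) operates against (i): a current Tier 2 Clearance is held. (k) is not engaged (the property is let privately without advertisement), so (j) stands. So (b) is unavailable.
Exception (c) fails — the tenant is unrelated to the owner.
Exception (d) is satisfied on its face — assessed value is $100,000, below the $106,500 limit; a Small Lessor Declaration is on file; the reference index is 145, less than the 154 limit. But: (l) is engaged — the space is let for business use. (m), which would lift (l), does not operate here — the Schedule 5 Certificate is not current. (d) is therefore removed.
No exception is made out. Rhea falls within the general rule.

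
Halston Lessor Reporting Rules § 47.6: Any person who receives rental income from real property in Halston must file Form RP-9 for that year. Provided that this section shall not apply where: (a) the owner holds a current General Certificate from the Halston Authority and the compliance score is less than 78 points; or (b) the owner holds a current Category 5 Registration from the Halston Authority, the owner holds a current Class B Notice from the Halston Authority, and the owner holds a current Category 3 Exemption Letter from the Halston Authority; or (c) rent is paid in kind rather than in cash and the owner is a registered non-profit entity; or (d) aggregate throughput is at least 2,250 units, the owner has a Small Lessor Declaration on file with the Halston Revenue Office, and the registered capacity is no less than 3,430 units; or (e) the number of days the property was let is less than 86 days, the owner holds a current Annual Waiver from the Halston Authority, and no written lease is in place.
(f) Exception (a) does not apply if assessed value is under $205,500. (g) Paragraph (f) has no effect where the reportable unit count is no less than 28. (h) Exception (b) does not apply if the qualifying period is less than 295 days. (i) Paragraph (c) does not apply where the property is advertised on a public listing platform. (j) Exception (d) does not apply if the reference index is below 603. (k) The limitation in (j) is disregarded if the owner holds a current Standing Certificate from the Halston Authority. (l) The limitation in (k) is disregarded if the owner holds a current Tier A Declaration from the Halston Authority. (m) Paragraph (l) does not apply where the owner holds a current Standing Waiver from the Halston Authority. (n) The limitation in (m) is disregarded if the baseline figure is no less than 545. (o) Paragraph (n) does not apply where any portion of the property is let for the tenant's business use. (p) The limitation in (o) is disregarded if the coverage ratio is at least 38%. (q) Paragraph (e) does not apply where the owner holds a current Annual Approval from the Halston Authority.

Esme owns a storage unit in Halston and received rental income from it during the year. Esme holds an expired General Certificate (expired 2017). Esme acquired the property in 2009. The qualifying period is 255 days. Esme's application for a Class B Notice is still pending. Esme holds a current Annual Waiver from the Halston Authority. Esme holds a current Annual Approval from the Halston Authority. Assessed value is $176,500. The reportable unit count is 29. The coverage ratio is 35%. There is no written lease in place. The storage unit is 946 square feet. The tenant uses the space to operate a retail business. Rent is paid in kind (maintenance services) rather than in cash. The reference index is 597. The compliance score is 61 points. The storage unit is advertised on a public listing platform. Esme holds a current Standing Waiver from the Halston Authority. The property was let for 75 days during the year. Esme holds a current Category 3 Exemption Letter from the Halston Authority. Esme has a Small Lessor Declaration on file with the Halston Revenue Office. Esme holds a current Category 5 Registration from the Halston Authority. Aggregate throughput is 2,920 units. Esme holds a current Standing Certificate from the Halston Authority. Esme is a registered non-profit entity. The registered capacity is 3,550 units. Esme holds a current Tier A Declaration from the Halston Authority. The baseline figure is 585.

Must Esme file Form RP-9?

Exception (a) requires that the owner holds a current General Certificate from the Halston Authority; but no current General Certificate is held, so (a) is unavailable.
Exception (b) fails — no current Class B Notice is held.
All of (c)'s requirements are met (rent is paid in kind; Esme is a registered non-profit). However, paragraph (i) must be considered: (i) is engaged — the property is publicly advertised. So (c) is unavailable.
Exception (d): aggregate throughput is 2,920 units, meeting the 2,250 units threshold; a Small Lessor Declaration is on file; the registered capacity is 3,550 units, meeting the 3,430 units threshold — every condition holds. As to paragraphs (j)–(p): (j) would limit (d) — the reference index is 597, below the 603 limit — but (k) sets (j) aside: (k) operates against (j): a current Standing Certificate is held. (l) operates (a current Tier A Declaration is held), but is overridden by (m): (m) applies — a current Standing Waiver is held. (n) is triggered (the baseline figure is 585, meeting the 545 threshold), but yields to (o): (o) is engaged — the space is let for business use. (p), which would lift (o), is not triggered — the coverage ratio is 35%, short of 38%. So (d) applies.
Exception (e)'s conditions are all satisfied: the number of days the property was let is 75 days, less than the 86 days limit; a current Annual Waiver is held; there is no written lease. But applying paragraph (q): (q) operates against (e): a current Annual Approval is held. So (e) is unavailable.

No — exception (d) applies; Esme is not required to file Form RP-9.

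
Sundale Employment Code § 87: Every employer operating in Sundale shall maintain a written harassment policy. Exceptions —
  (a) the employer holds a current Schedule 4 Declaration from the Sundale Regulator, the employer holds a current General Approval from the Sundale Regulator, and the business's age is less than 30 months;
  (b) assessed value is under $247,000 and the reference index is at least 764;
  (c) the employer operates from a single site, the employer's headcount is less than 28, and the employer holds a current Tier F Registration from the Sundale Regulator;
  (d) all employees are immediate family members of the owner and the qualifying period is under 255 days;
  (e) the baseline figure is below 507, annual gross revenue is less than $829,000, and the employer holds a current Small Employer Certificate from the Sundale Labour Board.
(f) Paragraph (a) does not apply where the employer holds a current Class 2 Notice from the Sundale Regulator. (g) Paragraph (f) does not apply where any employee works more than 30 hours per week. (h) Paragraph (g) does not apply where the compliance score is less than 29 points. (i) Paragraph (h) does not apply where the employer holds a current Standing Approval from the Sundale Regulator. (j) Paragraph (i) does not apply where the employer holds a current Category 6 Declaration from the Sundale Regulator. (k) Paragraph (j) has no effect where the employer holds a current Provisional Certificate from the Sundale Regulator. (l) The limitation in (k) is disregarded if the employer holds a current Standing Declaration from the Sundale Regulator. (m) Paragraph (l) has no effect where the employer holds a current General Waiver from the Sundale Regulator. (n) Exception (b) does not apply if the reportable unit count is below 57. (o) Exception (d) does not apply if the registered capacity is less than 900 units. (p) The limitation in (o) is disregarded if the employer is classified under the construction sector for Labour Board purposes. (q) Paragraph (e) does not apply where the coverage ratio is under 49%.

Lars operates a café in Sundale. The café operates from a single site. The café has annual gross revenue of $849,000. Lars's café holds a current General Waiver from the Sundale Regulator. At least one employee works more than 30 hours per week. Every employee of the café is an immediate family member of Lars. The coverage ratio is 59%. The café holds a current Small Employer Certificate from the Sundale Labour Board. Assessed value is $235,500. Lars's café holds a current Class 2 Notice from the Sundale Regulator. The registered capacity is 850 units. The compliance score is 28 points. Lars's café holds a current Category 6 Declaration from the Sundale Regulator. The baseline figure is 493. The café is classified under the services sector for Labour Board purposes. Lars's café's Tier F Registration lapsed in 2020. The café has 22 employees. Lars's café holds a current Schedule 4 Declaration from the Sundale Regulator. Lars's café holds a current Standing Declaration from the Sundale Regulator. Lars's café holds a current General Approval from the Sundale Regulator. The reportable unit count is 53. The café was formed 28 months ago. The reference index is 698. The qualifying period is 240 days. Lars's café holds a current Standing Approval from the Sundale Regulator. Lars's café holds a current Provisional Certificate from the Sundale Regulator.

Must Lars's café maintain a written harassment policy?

Exception (a)'s conditions are all satisfied: a current Schedule 4 Declaration is held; a current General Approval is held; the business's age is 28 months, less than the 30 months limit. As to paragraphs (f)–(m): (f) is engaged (a current Class 2 Notice is held), but is itself disapplied by (g): (g) operates against (f): at least one employee exceeds 30 hours/week. (h) would limit (g) — the compliance score is 28 points, less than the 29 points limit — but (i) sets (h) aside: (i) operates against (h): a current Standing Approval is held. (j) would limit (i) — a current Category 6 Declaration is held — but (k) sets (j) aside: (k) operates against (j): a current Provisional Certificate is held. (l) applies (a current Standing Declaration is held), but is set aside by (m): (m) operates — a current General Waiver is held. Exception (a) stands.
Exception (b) does not apply: the reference index is 698, short of 764.
Exception (c) requires that the employer holds a current Tier F Registration from the Sundale Regulator; but the Tier F Registration is not current, so (c) is unavailable.
Exception (d) is satisfied on its face — every employee is an immediate family member; the qualifying period is 240 days, under the 255 days limit. But: (o) is engaged — the registered capacity is 850 units, less than the 900 units limit. (p) is not engaged (the café is classified under the services sector), so (o) stands. Exception (d) does not apply.
Exception (e) does not apply: annual gross revenue is $849,000, not less than $829,000.

No — exception (a) applies; Lars's café is not required to maintain a written harassment policy.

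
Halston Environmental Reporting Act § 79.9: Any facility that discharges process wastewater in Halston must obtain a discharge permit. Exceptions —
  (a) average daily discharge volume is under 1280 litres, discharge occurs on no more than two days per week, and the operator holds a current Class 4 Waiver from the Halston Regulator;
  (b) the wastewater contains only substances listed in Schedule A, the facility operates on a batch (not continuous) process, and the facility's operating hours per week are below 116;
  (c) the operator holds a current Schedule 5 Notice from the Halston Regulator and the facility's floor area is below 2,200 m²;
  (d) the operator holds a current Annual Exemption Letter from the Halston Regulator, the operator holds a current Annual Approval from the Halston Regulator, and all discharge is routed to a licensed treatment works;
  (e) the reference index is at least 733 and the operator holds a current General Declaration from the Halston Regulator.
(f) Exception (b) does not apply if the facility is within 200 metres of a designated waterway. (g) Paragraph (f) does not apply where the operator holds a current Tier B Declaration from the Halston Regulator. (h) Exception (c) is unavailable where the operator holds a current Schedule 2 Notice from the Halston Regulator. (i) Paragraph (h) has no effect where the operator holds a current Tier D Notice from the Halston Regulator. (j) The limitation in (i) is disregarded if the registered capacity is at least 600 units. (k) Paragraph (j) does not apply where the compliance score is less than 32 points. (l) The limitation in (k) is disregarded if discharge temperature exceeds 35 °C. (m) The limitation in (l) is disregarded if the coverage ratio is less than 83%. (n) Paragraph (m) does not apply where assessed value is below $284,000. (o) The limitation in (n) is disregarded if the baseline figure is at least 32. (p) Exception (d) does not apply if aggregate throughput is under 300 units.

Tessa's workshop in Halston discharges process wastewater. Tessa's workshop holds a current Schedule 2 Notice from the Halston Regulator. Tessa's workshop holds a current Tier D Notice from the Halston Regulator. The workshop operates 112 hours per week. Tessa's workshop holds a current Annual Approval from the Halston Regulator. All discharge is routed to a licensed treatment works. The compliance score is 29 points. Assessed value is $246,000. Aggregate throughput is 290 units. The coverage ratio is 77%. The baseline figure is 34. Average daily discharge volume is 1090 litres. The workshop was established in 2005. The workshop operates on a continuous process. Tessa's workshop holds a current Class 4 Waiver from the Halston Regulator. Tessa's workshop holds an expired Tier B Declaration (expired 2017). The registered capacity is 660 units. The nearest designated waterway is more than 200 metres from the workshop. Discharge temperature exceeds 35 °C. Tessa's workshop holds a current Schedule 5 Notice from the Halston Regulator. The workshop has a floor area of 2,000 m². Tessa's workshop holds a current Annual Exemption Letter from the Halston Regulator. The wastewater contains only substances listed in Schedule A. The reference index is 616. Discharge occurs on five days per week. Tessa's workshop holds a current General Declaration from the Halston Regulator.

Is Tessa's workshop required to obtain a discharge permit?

Exception (a) does not apply: discharge occurs on five days per week.
Exception (b) fails — the facility operates on a continuous process.
Exception (c)'s conditions are all satisfied: a current Schedule 5 Notice is held; the facility's floor area is 2,000 m², below the 2,200 m² limit. Under paragraphs (h)–(o): (h) is triggered (a current Schedule 2 Notice is held), but is itself disapplied by (i): (i) is triggered — a current Tier D Notice is held. (j) would limit (i) — the registered capacity is 660 units, meeting the 600 units threshold — but (k) sets (j) aside: (k) applies — the compliance score is 29 points, less than the 32 points limit. (l) is engaged (discharge temperature exceeds 35 °C), but yields to (m): (m) is engaged — the coverage ratio is 77%, less than the 83% limit. (n) applies (assessed value is $246,000, below the $284,000 limit), but is overridden by (o): (o) is engaged — the baseline figure is 34, meeting the 32 threshold. (c) remains available.
Exception (d) is satisfied on its face — a current Annual Exemption Letter is held; a current Annual Approval is held; discharge is routed to a licensed treatment works. But applying paragraph (p): (p) is triggered — aggregate throughput is 290 units, under the 300 units limit. (d) is therefore removed.
Exception (e) fails — the reference index is 616, short of 733.

No — exception (c) applies; Tessa's workshop is not required to obtain a discharge permit.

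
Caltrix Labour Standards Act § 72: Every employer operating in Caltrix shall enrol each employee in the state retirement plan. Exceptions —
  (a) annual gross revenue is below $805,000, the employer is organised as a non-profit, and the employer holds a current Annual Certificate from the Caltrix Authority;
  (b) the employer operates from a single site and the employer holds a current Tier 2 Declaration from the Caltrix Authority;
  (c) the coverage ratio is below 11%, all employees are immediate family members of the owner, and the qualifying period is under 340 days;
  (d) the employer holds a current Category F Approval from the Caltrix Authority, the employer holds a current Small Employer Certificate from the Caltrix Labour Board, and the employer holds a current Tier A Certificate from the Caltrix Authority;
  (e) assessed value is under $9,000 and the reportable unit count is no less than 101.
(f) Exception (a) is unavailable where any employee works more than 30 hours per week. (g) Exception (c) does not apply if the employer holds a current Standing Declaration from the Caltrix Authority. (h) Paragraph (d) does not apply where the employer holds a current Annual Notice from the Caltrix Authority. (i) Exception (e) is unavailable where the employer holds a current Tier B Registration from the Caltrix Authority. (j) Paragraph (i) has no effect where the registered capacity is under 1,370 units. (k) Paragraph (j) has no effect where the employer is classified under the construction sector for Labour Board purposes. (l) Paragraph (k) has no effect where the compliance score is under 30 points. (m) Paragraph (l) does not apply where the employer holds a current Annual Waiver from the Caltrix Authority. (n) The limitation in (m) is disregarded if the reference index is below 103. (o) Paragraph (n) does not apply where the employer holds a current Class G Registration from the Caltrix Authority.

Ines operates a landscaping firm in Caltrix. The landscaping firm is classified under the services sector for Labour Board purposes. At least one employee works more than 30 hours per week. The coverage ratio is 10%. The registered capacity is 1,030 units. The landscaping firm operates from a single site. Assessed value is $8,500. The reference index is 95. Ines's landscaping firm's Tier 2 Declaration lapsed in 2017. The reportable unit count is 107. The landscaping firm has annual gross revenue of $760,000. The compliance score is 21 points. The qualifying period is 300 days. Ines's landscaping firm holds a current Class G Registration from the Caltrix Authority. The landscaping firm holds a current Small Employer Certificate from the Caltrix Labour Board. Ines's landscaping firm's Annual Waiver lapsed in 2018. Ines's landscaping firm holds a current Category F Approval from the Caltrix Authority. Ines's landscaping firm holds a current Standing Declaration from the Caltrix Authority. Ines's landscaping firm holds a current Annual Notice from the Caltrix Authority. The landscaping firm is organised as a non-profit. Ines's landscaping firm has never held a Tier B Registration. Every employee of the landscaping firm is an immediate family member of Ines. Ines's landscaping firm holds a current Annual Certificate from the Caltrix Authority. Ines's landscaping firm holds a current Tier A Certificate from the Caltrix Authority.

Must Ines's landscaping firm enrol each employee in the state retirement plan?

Exception (a) is satisfied on its face — annual gross revenue is $760,000, below the $805,000 limit; the employer is a non-profit; a current Annual Certificate is held. But: (f) operates — at least one employee exceeds 30 hours/week. So (a) is unavailable.
Exception (b) fails — no current Tier 2 Declaration is held.
Exception (c) is satisfied on its face — the coverage ratio is 10%, below the 11% limit; every employee is an immediate family member; the qualifying period is 300 days, under the 340 days limit. But applying paragraph (g): (g) applies — a current Standing Declaration is held. (c) is therefore removed.
Exception (d): a current Category F Approval is held; a current Small Employer Certificate is held; a current Tier A Certificate is held — every condition holds. Turning to paragraph (h): (h) operates against (d): a current Annual Notice is held. (d) is therefore removed.
All of (e)'s requirements are met (assessed value is $8,500, under the $9,000 limit; the reportable unit count is 107, meeting the 101 threshold). Applying paragraphs (i)–(o): (i), which would limit (e), is not triggered: no current Tier B Registration is held. (e) remains available.

No — exception (e) applies; Ines's landscaping firm is not required to enrol each employee in the state retirement plan.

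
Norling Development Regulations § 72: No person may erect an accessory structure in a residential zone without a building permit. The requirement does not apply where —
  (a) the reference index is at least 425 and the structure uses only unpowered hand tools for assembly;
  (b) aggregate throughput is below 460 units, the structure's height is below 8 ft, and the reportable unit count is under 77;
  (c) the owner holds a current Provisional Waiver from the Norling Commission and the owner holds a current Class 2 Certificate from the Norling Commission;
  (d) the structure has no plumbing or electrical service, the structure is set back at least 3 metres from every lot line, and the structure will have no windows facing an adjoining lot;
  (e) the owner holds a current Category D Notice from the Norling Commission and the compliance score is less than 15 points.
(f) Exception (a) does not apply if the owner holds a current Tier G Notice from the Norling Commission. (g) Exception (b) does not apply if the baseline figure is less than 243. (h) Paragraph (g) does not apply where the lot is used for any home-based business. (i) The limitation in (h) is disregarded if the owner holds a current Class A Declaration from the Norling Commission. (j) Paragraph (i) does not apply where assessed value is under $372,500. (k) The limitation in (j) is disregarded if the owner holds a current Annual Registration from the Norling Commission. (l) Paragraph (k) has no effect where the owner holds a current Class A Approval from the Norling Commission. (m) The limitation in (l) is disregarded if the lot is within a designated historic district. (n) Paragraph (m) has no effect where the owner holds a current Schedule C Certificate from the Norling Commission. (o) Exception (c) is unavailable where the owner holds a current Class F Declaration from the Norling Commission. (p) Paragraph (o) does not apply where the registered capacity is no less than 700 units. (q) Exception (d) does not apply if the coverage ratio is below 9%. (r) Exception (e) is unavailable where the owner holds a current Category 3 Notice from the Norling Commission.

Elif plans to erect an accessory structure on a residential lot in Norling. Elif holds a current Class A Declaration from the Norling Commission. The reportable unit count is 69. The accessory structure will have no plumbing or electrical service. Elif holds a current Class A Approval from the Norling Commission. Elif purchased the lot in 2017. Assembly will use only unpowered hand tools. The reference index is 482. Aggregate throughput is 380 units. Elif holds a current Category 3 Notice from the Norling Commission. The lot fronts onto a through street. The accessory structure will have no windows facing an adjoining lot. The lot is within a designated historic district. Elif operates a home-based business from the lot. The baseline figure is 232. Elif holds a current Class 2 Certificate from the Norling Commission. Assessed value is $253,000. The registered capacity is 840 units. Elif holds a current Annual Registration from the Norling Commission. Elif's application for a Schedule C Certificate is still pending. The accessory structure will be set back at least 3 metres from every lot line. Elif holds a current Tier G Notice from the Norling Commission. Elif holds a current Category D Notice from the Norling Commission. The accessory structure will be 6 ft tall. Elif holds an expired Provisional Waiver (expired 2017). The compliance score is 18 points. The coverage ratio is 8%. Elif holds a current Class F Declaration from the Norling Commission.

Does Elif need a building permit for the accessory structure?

Yes — Elif must obtain a building permit.

All of (a)'s requirements are met (the reference index is 482, meeting the 425 threshold; assembly uses only hand tools). Turning to paragraph (f): (f) operates against (a): a current Tier G Notice is held. So (a) is unavailable.
Exception (b): aggregate throughput is 380 units, below the 460 units limit; the structure's height is 6 ft, below the 8 ft limit; the reportable unit count is 69, under the 77 limit — every condition holds. However, paragraphs (g)–(n) must be considered: (g) operates — the baseline figure is 232, less than the 243 limit. (h) is engaged (a home-based business operates on the lot), but is set aside by (i): (i) operates — a current Class A Declaration is held. (j) would limit (i) — assessed value is $253,000, under the $372,500 limit — but (k) sets (j) aside: (k) operates — a current Annual Registration is held. (l) would limit (k) — a current Class A Approval is held — but (m) sets (l) aside: (m) operates against (l): the lot is in a historic district. (n), which would lift (m), does not operate here — there is no Schedule C Certificate in force. Exception (b) does not apply.
Exception (c) fails — the Provisional Waiver is not current.
All of (d)'s requirements are met (there is no plumbing or electrical service; the setback is at least 3 m on every side; no windows face an adjoining lot). Turning to paragraph (q): (q) operates — the coverage ratio is 8%, below the 9% limit. (d) is therefore removed.
Exception (e) fails — the compliance score is 18 points, not less than 15 points.
None of the exceptions is available; § 72 applies in full.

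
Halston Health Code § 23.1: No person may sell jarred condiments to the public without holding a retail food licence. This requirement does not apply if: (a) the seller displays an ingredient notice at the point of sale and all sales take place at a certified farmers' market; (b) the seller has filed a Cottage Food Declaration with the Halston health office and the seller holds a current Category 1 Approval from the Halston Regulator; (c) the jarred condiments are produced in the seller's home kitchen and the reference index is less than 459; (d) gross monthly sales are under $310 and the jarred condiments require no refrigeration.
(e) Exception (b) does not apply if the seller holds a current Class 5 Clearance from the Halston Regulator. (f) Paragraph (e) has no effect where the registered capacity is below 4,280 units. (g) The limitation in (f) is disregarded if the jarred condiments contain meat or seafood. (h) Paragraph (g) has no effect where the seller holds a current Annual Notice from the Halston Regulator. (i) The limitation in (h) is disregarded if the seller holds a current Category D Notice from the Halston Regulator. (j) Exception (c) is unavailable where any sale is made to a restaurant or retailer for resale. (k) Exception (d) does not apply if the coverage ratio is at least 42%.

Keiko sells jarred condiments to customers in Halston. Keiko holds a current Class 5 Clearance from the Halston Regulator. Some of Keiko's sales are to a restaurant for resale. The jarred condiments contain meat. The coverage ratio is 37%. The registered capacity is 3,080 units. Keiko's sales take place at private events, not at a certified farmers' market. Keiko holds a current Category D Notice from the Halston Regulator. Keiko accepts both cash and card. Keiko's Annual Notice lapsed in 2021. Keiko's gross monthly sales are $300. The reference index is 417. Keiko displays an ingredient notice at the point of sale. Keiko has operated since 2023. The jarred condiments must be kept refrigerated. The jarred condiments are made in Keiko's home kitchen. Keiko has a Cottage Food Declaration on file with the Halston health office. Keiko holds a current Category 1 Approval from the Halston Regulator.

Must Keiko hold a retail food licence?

Exception (a) does not apply: sales are at private events, not a certified farmers' market.
Exception (b) is satisfied on its face — a Cottage Food Declaration is on file; a current Category 1 Approval is held. But applying paragraphs (e)–(i): (e) applies — a current Class 5 Clearance is held. (f) operates (the registered capacity is 3,080 units, below the 4,280 units limit), but is set aside by (g): (g) is engaged — the jarred condiments contain meat. (h) does not operate here (the Annual Notice is not current), so (g) stands. Exception (b) does not apply.
Exception (c)'s conditions are all satisfied: the jarred condiments are home-kitchen produced; the reference index is 417, less than the 459 limit. But applying paragraph (j): (j) operates against (c): some sales are to a restaurant for resale. Exception (c) does not apply.
Exception (d) requires that the jarred condiments require no refrigeration; but the jarred condiments require refrigeration, so (d) is unavailable.
No exception applies. The general rule governs.

Yes — Keiko must hold a retail food licence.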